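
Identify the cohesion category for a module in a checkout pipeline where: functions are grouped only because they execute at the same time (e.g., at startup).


Reasoning: Related by timing only
Type: Temporal cohesion

Temporal cohesion


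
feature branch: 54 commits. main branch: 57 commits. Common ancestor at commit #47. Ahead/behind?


Common ancestor: commit #47
feature commits after divergence: 54 - 47 = 7
main commits after divergence: 57 - 47 = 10
feature is 7 commits ahead of main
main is 10 commits ahead of feature

feature ahead: 7, main ahead: 10


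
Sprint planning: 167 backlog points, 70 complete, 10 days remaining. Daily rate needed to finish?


Formula: Required rate = Remaining points / Days left
Remaining = 167 - 70 = 97 points
Required rate = 97 / 10 = 9.7 points/day

9.7 points/day


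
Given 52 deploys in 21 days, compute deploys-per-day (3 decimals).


Formula: deployments per day = releases / days
= 52 / 21
= 2.476 deploys/day
(equivalently, 17.33 deploys/week)

2.476 deploys/day


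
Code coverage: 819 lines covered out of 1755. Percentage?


Coverage = covered / total * 100
Coverage = 819 / 1755 * 100
Coverage = 46.67%

46.67%


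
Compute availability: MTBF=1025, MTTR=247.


Availability = MTBF / (MTBF + MTTR)
Availability = 1025 / (1025 + 247)
Availability = 1025 / 1272
Availability = 80.5818%

80.5818%


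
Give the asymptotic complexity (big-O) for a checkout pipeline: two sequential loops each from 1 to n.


Reasoning: sequential dominates: O(n) + O(n) = O(n)
Complexity: O(n)

O(n)


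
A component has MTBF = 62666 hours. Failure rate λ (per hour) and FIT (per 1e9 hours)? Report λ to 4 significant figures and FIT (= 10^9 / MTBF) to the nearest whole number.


Formula: λ = 1 / MTBF; FIT = λ × 1e9 = 1e9 / MTBF
λ = 1 / 62666 ≈ 1.596e-05 failures/hour
FIT = 1e9 / 62666 ≈ 15958 failures per 1e9 hours (nearest whole number)

λ = 1.596e-05 /h, FIT = 15958


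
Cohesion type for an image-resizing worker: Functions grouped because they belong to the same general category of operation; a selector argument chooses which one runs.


Reasoning: Grouped by category of activity, not by data or sequence
Type: Logical cohesion

Logical cohesion


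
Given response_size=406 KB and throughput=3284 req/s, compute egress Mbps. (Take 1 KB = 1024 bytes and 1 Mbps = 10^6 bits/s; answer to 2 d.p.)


Formula: Mbps = payload_bytes * RPS * 8 / 1e6
Payload per request = 406 KB = 406 * 1024 = 415744 bytes
Total bytes/sec = 415744 * 3284 = 1365303296
Total bits/sec = 1365303296 * 8 = 10922426368
Mbps = 10922426368 / 1e6 = 10922.43

10922.43 Mbps


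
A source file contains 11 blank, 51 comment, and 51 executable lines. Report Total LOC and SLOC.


Total LOC = blank + comment + code
Total LOC = 11 + 51 + 51 = 113
SLOC (source only) = code = 51

Total LOC: 113, SLOC: 51


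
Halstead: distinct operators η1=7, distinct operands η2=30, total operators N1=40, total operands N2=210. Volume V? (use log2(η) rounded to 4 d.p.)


Formula: V = N * log2(η), where N = N1 + N2 and η = η1 + η2
η = 7 + 30 = 37
N = 40 + 210 = 250
log2(37) ≈ 5.2095
V = 250 * 5.2095 = 1302.38

1302.38


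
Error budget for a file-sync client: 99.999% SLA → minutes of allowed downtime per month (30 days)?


Formula: allowed downtime = period * (100 - SLA) / 100
Period (month (30 days)) = 43200 minutes
Unavailability fraction = (100 - 99.999) / 100
Allowed downtime = 43200 * (100 - 99.999) / 100
Allowed downtime = 0.432 minutes

0.432 minutes


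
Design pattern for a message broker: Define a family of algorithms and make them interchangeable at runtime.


This matches the Strategy pattern

Strategy


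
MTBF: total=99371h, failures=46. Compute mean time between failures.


Formula: MTBF = Total operating time / Number of failures
MTBF = 99371 / 46
MTBF = 2160.24 hours

2160.24 hours


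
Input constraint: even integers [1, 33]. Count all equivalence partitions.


Constraint: even integers in [1, 33]
Class 1: x < 1 — out-of-range invalid
Class 2: x in [1,33] but odd — wrong type invalid
Class 3: x in [1,33] and even — valid
Class 4: x > 33 — out-of-range invalid
Total equivalence classes: 4

4 equivalence classes


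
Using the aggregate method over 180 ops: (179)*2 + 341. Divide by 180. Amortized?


Formula: Amortized cost = Total cost / Operations
Total cost = (179 * 2) + (1 * 341)
Total cost = 358 + 341 = 699
Amortized = 699 / 180 = 3.8833

3.8833


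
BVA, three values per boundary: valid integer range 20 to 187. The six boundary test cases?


Range: [20, 187]
Boundaries: just below min, min, min+1, max-1, max, just above max
Values: [19, 20, 21, 186, 187, 188]

[19, 20, 21, 186, 187, 188]


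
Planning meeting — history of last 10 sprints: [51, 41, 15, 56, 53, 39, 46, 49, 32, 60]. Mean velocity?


Formula: Avg velocity = Total points / Number of sprints
Points: [51, 41, 15, 56, 53, 39, 46, 49, 32, 60]
Sum = 51 + 41 + 15 + 56 + 53 + 39 + 46 + 49 + 32 + 60 = 442
Avg velocity = 442 / 10 = 44.2 points/sprint

44.2 points/sprint


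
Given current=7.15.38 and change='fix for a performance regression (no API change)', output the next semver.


Current: 7.15.38
Change category: 'fix for a performance regression (no API change)' → patch bump
SemVer rule: patch bump → increment PATCH (MAJOR and MINOR unchanged)
New: 7.15.39

7.15.39


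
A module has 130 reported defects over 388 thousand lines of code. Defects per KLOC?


Defect density = defects / KLOC
Defect density = 130 / 388
Defect density = 0.335 defects/KLOC

0.335 defects/KLOC


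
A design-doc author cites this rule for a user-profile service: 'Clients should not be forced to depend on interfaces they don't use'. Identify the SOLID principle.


This describes the Interface Segregation Principle (ISP)

Interface Segregation Principle (ISP)


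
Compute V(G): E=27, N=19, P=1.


Formula: V(G) = E - N + 2P
V(G) = 27 - 19 + 2*1
V(G) = 8 + 2
V(G) = 10

10


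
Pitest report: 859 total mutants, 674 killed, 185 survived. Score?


Mutation score = killed / total * 100
Mutation score = 674 / 859 * 100
Mutation score = 78.46%

78.46%


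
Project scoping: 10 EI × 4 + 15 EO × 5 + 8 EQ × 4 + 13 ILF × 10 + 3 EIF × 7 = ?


UFP = EI*4 + EO*5 + EQ*4 + ILF*10 + EIF*7
UFP = 10*4 + 15*5 + 8*4 + 13*10 + 3*7
UFP = 40 + 75 + 32 + 130 + 21
UFP = 298

298


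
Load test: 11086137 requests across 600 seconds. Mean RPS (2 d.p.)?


Formula: throughput = requests / seconds
throughput = 11086137 / 600
throughput = 18476.9 requests/second

18476.9 requests/second


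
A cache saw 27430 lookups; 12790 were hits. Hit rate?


Formula: hit rate = hits / (hits + misses) * 100
hit rate = 12790 / (12790 + 14640) * 100
hit rate = 12790 / 27430 * 100
hit rate = 46.63%

46.63%


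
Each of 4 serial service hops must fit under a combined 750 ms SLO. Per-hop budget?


Formula: per_stage = total_budget / stages
per_stage = 750 / 4
per_stage = 187.5 ms

187.5 ms


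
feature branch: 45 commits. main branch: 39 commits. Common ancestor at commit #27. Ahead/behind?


Common ancestor: commit #27
feature commits after divergence: 45 - 27 = 18
main commits after divergence: 39 - 27 = 12
feature is 18 commits ahead of main
main is 12 commits ahead of feature

feature ahead: 18, main ahead: 12


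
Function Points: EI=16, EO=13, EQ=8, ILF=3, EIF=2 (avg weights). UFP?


UFP = EI*4 + EO*5 + EQ*4 + ILF*10 + EIF*7
UFP = 16*4 + 13*5 + 8*4 + 3*10 + 2*7
UFP = 64 + 65 + 32 + 30 + 14
UFP = 205

205


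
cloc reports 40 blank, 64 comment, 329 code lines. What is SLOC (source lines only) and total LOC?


Total LOC = blank + comment + code
Total LOC = 40 + 64 + 329 = 433
SLOC (source only) = code = 329

Total LOC: 433, SLOC: 329


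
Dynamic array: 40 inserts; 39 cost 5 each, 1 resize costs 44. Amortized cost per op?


Formula: Amortized cost = Total cost / Operations
Total cost = (39 * 5) + (1 * 44)
Total cost = 195 + 44 = 239
Amortized = 239 / 40 = 5.975

5.975


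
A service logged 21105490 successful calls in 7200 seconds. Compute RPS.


Formula: throughput = requests / seconds
throughput = 21105490 / 7200
throughput = 2931.32 requests/second

2931.32 requests/second


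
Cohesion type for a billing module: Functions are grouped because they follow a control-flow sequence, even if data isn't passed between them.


Reasoning: Grouped by order of execution within a routine, not by data flow
Type: Procedural cohesion

Procedural cohesion


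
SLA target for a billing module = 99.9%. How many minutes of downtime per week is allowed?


Formula: allowed downtime = period * (100 - SLA) / 100
Period (week) = 10080 minutes
Unavailability fraction = (100 - 99.9) / 100
Allowed downtime = 10080 * (100 - 99.9) / 100
Allowed downtime = 10.08 minutes

10.08 minutes


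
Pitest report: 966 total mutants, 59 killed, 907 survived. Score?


Mutation score = killed / total * 100
Mutation score = 59 / 966 * 100
Mutation score = 6.11%

6.11%


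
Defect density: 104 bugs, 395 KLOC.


Defect density = defects / KLOC
Defect density = 104 / 395
Defect density = 0.263 defects/KLOC

0.263 defects/KLOC


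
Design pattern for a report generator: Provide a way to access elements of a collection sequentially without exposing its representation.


This matches the Iterator pattern

Iterator


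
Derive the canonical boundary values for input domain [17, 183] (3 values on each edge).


Range: [17, 183]
Boundaries: just below min, min, min+1, max-1, max, just above max
Values: [16, 17, 18, 182, 183, 184]

[16, 17, 18, 182, 183, 184]


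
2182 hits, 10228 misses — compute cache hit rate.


Formula: hit rate = hits / (hits + misses) * 100
hit rate = 2182 / (2182 + 10228) * 100
hit rate = 2182 / 12410 * 100
hit rate = 17.58%

17.58%


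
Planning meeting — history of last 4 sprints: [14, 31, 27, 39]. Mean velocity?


Formula: Avg velocity = Total points / Number of sprints
Points: [14, 31, 27, 39]
Sum = 14 + 31 + 27 + 39 = 111
Avg velocity = 111 / 4 = 27.75 points/sprint

27.75 points/sprint


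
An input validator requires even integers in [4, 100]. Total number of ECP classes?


Constraint: even integers in [4, 100]
Class 1: x < 4 — out-of-range invalid
Class 2: x in [4,100] but odd — wrong type invalid
Class 3: x in [4,100] and even — valid
Class 4: x > 100 — out-of-range invalid
Total equivalence classes: 4

4 equivalence classes


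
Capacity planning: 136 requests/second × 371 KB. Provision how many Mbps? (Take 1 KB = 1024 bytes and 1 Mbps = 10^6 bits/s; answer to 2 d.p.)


Formula: Mbps = payload_bytes * RPS * 8 / 1e6
Payload per request = 371 KB = 371 * 1024 = 379904 bytes
Total bytes/sec = 379904 * 136 = 51666944
Total bits/sec = 51666944 * 8 = 413335552
Mbps = 413335552 / 1e6 = 413.34

413.34 Mbps


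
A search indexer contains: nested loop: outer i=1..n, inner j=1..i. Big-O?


Reasoning: triangle: n(n+1)/2 ~ n^2/2
Complexity: O(n^2)

O(n^2)


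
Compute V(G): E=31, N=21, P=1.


Formula: V(G) = E - N + 2P
V(G) = 31 - 21 + 2*1
V(G) = 10 + 2
V(G) = 12

12


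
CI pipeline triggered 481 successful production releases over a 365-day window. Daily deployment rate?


Formula: deployments per day = releases / days
= 481 / 365
= 1.318 deploys/day
(equivalently, 9.22 deploys/week)

1.318 deploys/day


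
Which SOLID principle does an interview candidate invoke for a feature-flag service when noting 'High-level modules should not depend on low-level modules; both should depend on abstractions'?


This describes the Dependency Inversion Principle (DIP)

Dependency Inversion Principle (DIP)


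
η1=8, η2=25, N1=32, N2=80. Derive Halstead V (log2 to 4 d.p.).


Formula: V = N * log2(η), where N = N1 + N2 and η = η1 + η2
η = 8 + 25 = 33
N = 32 + 80 = 112
log2(33) ≈ 5.0444
V = 112 * 5.0444 = 564.97

564.97


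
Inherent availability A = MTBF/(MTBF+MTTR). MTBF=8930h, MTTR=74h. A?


Availability = MTBF / (MTBF + MTTR)
Availability = 8930 / (8930 + 74)
Availability = 8930 / 9004
Availability = 99.1781%

99.1781%


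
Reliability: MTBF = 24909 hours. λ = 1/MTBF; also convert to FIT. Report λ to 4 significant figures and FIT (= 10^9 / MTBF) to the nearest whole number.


Formula: λ = 1 / MTBF; FIT = λ × 1e9 = 1e9 / MTBF
λ = 1 / 24909 ≈ 4.015e-05 failures/hour
FIT = 1e9 / 24909 ≈ 40146 failures per 1e9 hours (nearest whole number)

λ = 4.015e-05 /h, FIT = 40146


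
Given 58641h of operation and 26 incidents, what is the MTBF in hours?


Formula: MTBF = Total operating time / Number of failures
MTBF = 58641 / 26
MTBF = 2255.42 hours

2255.42 hours


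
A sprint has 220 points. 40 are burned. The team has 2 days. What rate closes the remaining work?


Formula: Required rate = Remaining points / Days left
Remaining = 220 - 40 = 180 points
Required rate = 180 / 2 = 90.0 points/day

90.0 points/day


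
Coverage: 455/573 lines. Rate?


Coverage = covered / total * 100
Coverage = 455 / 573 * 100
Coverage = 79.41%

79.41%


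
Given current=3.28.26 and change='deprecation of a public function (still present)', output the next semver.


Current: 3.28.26
Change category: 'deprecation of a public function (still present)' → minor bump
SemVer rule: minor bump → increment MINOR, reset PATCH to 0 (MAJOR unchanged)
New: 3.29.0

3.29.0


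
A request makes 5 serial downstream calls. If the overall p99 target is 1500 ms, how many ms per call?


Formula: per_stage = total_budget / stages
per_stage = 1500 / 5
per_stage = 300.0 ms

300.0 ms


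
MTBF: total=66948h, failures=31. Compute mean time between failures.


Formula: MTBF = Total operating time / Number of failures
MTBF = 66948 / 31
MTBF = 2159.61 hours

2159.61 hours


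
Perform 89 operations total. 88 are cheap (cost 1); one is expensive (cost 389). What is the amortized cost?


Formula: Amortized cost = Total cost / Operations
Total cost = (88 * 1) + (1 * 389)
Total cost = 88 + 389 = 477
Amortized = 477 / 89 = 5.3596

5.3596


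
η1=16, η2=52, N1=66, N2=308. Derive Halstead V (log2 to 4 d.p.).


Formula: V = N * log2(η), where N = N1 + N2 and η = η1 + η2
η = 16 + 52 = 68
N = 66 + 308 = 374
log2(68) ≈ 6.0875
V = 374 * 6.0875 = 2276.73

2276.73


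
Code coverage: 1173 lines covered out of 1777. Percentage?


Coverage = covered / total * 100
Coverage = 1173 / 1777 * 100
Coverage = 66.01%

66.01%


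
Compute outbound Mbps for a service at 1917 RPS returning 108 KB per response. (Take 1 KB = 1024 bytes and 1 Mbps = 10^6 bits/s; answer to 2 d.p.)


Formula: Mbps = payload_bytes * RPS * 8 / 1e6
Payload per request = 108 KB = 108 * 1024 = 110592 bytes
Total bytes/sec = 110592 * 1917 = 212004864
Total bits/sec = 212004864 * 8 = 1696038912
Mbps = 1696038912 / 1e6 = 1696.04

1696.04 Mbps


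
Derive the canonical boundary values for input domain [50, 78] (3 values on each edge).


Range: [50, 78]
Boundaries: just below min, min, min+1, max-1, max, just above max
Values: [49, 50, 51, 77, 78, 79]

[49, 50, 51, 77, 78, 79]


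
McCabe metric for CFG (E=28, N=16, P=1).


Formula: V(G) = E - N + 2P
V(G) = 28 - 16 + 2*1
V(G) = 12 + 2
V(G) = 14

14


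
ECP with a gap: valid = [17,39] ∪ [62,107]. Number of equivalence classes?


Valid ranges: [17,39] and [62,107]
Class 1: x < 17 — invalid
Class 2: 17 ≤ x ≤ 39 — valid
Class 3: 39 < x < 62 — invalid (gap between ranges)
Class 4: 62 ≤ x ≤ 107 — valid
Class 5: x > 107 — invalid
Total equivalence classes: 5

5 equivalence classes


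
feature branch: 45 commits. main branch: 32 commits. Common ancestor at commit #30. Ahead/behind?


Common ancestor: commit #30
feature commits after divergence: 45 - 30 = 15
main commits after divergence: 32 - 30 = 2
feature is 15 commits ahead of main
main is 2 commits ahead of feature

feature ahead: 15, main ahead: 2


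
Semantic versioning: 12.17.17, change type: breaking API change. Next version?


Current: 12.17.17
Change category: 'breaking API change' → major bump
SemVer rule: major bump → increment MAJOR, reset MINOR and PATCH to 0
New: 13.0.0

13.0.0


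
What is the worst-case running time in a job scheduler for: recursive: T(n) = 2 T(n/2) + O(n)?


Reasoning: master theorem case 2 (merge-sort recurrence)
Complexity: O(n log n)

O(n log n)


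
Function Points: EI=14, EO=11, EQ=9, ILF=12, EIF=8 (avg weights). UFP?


UFP = EI*4 + EO*5 + EQ*4 + ILF*10 + EIF*7
UFP = 14*4 + 11*5 + 9*4 + 12*10 + 8*7
UFP = 56 + 55 + 36 + 120 + 56
UFP = 323

323


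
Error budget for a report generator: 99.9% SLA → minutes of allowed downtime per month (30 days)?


Formula: allowed downtime = period * (100 - SLA) / 100
Period (month (30 days)) = 43200 minutes
Unavailability fraction = (100 - 99.9) / 100
Allowed downtime = 43200 * (100 - 99.9) / 100
Allowed downtime = 43.2 minutes

43.2 minutes


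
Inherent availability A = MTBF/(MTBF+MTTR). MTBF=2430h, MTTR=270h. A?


Availability = MTBF / (MTBF + MTTR)
Availability = 2430 / (2430 + 270)
Availability = 2430 / 2700
Availability = 90.0%

90.0%


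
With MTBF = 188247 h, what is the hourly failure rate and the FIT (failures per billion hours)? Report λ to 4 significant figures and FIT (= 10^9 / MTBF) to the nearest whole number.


Formula: λ = 1 / MTBF; FIT = λ × 1e9 = 1e9 / MTBF
λ = 1 / 188247 ≈ 5.312e-06 failures/hour
FIT = 1e9 / 188247 ≈ 5312 failures per 1e9 hours (nearest whole number)

λ = 5.312e-06 /h, FIT = 5312


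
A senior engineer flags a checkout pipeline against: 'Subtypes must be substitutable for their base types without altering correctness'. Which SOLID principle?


This describes the Liskov Substitution Principle (LSP)

Liskov Substitution Principle (LSP)


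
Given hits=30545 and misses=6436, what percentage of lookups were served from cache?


Formula: hit rate = hits / (hits + misses) * 100
hit rate = 30545 / (30545 + 6436) * 100
hit rate = 30545 / 36981 * 100
hit rate = 82.6%

82.6%


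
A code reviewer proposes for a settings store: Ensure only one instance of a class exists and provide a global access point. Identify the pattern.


This matches the Singleton pattern

Singleton


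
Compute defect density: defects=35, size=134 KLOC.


Defect density = defects / KLOC
Defect density = 35 / 134
Defect density = 0.261 defects/KLOC

0.261 defects/KLOC


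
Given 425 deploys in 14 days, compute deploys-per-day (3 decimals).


Formula: deployments per day = releases / days
= 425 / 14
= 30.357 deploys/day
(equivalently, 212.5 deploys/week)

30.357 deploys/day


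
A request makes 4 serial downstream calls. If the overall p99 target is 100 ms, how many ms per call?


Formula: per_stage = total_budget / stages
per_stage = 100 / 4
per_stage = 25.0 ms

25.0 ms


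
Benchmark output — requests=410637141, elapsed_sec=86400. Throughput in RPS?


Formula: throughput = requests / seconds
throughput = 410637141 / 86400
throughput = 4752.74 requests/second

4752.74 requests/second


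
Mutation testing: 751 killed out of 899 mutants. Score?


Mutation score = killed / total * 100
Mutation score = 751 / 899 * 100
Mutation score = 83.54%

83.54%


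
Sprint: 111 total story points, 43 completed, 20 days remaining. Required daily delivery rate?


Formula: Required rate = Remaining points / Days left
Remaining = 111 - 43 = 68 points
Required rate = 68 / 20 = 3.4 points/day

3.4 points/day


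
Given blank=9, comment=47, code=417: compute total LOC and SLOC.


Total LOC = blank + comment + code
Total LOC = 9 + 47 + 417 = 473
SLOC (source only) = code = 417

Total LOC: 473, SLOC: 417


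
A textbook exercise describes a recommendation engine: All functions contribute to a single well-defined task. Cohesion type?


Reasoning: Best: single purpose
Type: Functional cohesion

Functional cohesion


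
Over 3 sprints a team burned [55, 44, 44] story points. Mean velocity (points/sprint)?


Formula: Avg velocity = Total points / Number of sprints
Points: [55, 44, 44]
Sum = 55 + 44 + 44 = 143
Avg velocity = 143 / 3 = 47.67 points/sprint

47.67 points/sprint


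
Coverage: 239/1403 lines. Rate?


Coverage = covered / total * 100
Coverage = 239 / 1403 * 100
Coverage = 17.03%

17.03%


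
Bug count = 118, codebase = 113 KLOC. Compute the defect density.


Defect density = defects / KLOC
Defect density = 118 / 113
Defect density = 1.044 defects/KLOC

1.044 defects/KLOC


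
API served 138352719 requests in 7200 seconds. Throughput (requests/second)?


Formula: throughput = requests / seconds
throughput = 138352719 / 7200
throughput = 19215.66 requests/second

19215.66 requests/second


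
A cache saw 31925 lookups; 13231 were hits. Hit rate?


Formula: hit rate = hits / (hits + misses) * 100
hit rate = 13231 / (13231 + 18694) * 100
hit rate = 13231 / 31925 * 100
hit rate = 41.44%

41.44%


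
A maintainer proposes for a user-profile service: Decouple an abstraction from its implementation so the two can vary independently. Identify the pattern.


This matches the Bridge pattern

Bridge


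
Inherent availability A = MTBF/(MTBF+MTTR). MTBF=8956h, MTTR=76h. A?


Availability = MTBF / (MTBF + MTTR)
Availability = 8956 / (8956 + 76)
Availability = 8956 / 9032
Availability = 99.1585%

99.1585%


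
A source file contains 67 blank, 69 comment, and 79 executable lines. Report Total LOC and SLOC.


Total LOC = blank + comment + code
Total LOC = 67 + 69 + 79 = 215
SLOC (source only) = code = 79

Total LOC: 215, SLOC: 79


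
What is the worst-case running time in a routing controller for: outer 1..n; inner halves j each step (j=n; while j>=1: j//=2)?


Reasoning: n times log n
Complexity: O(n log n)

O(n log n)


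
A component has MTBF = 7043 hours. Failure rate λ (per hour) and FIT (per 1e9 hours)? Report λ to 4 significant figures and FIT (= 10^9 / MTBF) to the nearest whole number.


Formula: λ = 1 / MTBF; FIT = λ × 1e9 = 1e9 / MTBF
λ = 1 / 7043 ≈ 1.420e-04 failures/hour
FIT = 1e9 / 7043 ≈ 141985 failures per 1e9 hours (nearest whole number)

λ = 1.420e-04 /h, FIT = 141985


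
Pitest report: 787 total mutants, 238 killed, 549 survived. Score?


Mutation score = killed / total * 100
Mutation score = 238 / 787 * 100
Mutation score = 30.24%

30.24%


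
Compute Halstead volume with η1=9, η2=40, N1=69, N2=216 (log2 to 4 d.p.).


Formula: V = N * log2(η), where N = N1 + N2 and η = η1 + η2
η = 9 + 40 = 49
N = 69 + 216 = 285
log2(49) ≈ 5.6147
V = 285 * 5.6147 = 1600.19

1600.19


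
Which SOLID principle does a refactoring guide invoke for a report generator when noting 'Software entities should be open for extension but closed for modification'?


This describes the Open/Closed Principle (OCP)

Open/Closed Principle (OCP)


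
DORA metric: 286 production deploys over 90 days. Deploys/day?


Formula: deployments per day = releases / days
= 286 / 90
= 3.178 deploys/day
(equivalently, 22.24 deploys/week)

3.178 deploys/day


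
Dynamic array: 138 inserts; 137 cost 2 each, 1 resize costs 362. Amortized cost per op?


Formula: Amortized cost = Total cost / Operations
Total cost = (137 * 2) + (1 * 362)
Total cost = 274 + 362 = 636
Amortized = 636 / 138 = 4.6087

4.6087


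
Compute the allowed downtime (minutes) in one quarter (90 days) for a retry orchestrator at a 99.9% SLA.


Formula: allowed downtime = period * (100 - SLA) / 100
Period (quarter (90 days)) = 129600 minutes
Unavailability fraction = (100 - 99.9) / 100
Allowed downtime = 129600 * (100 - 99.9) / 100
Allowed downtime = 129.6 minutes

129.6 minutes


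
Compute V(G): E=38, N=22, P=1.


Formula: V(G) = E - N + 2P
V(G) = 38 - 22 + 2*1
V(G) = 16 + 2
V(G) = 18

18


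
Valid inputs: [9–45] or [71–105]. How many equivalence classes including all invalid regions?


Valid ranges: [9,45] and [71,105]
Class 1: x < 9 — invalid
Class 2: 9 ≤ x ≤ 45 — valid
Class 3: 45 < x < 71 — invalid (gap between ranges)
Class 4: 71 ≤ x ≤ 105 — valid
Class 5: x > 105 — invalid
Total equivalence classes: 5

5 equivalence classes


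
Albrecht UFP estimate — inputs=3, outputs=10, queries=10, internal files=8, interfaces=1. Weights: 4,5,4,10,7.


UFP = EI*4 + EO*5 + EQ*4 + ILF*10 + EIF*7
UFP = 3*4 + 10*5 + 10*4 + 8*10 + 1*7
UFP = 12 + 50 + 40 + 80 + 7
UFP = 189

189


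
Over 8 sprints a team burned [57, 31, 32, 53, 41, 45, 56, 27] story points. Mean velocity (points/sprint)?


Formula: Avg velocity = Total points / Number of sprints
Points: [57, 31, 32, 53, 41, 45, 56, 27]
Sum = 57 + 31 + 32 + 53 + 41 + 45 + 56 + 27 = 342
Avg velocity = 342 / 8 = 42.75 points/sprint

42.75 points/sprint


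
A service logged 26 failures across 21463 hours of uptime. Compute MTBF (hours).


Formula: MTBF = Total operating time / Number of failures
MTBF = 21463 / 26
MTBF = 825.5 hours

825.5 hours


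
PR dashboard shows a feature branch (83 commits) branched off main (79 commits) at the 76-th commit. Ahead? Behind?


Common ancestor: commit #76
feature commits after divergence: 83 - 76 = 7
main commits after divergence: 79 - 76 = 3
feature is 7 commits ahead of main
main is 3 commits ahead of feature

feature ahead: 7, main ahead: 3


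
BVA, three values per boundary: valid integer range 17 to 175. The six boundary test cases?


Range: [17, 175]
Boundaries: just below min, min, min+1, max-1, max, just above max
Values: [16, 17, 18, 174, 175, 176]

[16, 17, 18, 174, 175, 176]


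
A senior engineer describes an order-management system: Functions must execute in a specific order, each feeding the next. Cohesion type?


Reasoning: Output of one is input to next
Type: Sequential cohesion

Sequential cohesion


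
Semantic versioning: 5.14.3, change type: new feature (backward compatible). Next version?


Current: 5.14.3
Change category: 'new feature (backward compatible)' → minor bump
SemVer rule: minor bump → increment MINOR, reset PATCH to 0 (MAJOR unchanged)
New: 5.15.0

5.15.0


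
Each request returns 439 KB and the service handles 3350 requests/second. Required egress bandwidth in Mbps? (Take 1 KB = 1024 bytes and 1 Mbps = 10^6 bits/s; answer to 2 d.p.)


Formula: Mbps = payload_bytes * RPS * 8 / 1e6
Payload per request = 439 KB = 439 * 1024 = 449536 bytes
Total bytes/sec = 449536 * 3350 = 1505945600
Total bits/sec = 1505945600 * 8 = 12047564800
Mbps = 12047564800 / 1e6 = 12047.56

12047.56 Mbps


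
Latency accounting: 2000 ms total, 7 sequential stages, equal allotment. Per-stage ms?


Formula: per_stage = total_budget / stages
per_stage = 2000 / 7
per_stage = 285.71 ms

285.71 ms


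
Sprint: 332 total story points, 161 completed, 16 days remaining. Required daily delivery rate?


Formula: Required rate = Remaining points / Days left
Remaining = 332 - 161 = 171 points
Required rate = 171 / 16 = 10.69 points/day

10.69 points/day


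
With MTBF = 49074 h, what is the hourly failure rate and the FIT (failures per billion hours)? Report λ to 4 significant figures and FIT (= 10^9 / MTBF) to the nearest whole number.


Formula: λ = 1 / MTBF; FIT = λ × 1e9 = 1e9 / MTBF
λ = 1 / 49074 ≈ 2.038e-05 failures/hour
FIT = 1e9 / 49074 ≈ 20377 failures per 1e9 hours (nearest whole number)

λ = 2.038e-05 /h, FIT = 20377


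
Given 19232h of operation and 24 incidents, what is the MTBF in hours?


Formula: MTBF = Total operating time / Number of failures
MTBF = 19232 / 24
MTBF = 801.33 hours

801.33 hours


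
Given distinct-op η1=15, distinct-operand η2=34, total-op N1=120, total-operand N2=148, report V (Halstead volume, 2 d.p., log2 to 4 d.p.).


Formula: V = N * log2(η), where N = N1 + N2 and η = η1 + η2
η = 15 + 34 = 49
N = 120 + 148 = 268
log2(49) ≈ 5.6147
V = 268 * 5.6147 = 1504.74

1504.74


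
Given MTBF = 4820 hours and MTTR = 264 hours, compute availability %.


Availability = MTBF / (MTBF + MTTR)
Availability = 4820 / (4820 + 264)
Availability = 4820 / 5084
Availability = 94.8072%

94.8072%


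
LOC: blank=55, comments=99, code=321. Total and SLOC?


Total LOC = blank + comment + code
Total LOC = 55 + 99 + 321 = 475
SLOC (source only) = code = 321

Total LOC: 475, SLOC: 321


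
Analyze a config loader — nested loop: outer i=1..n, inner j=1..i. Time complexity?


Reasoning: triangle: n(n+1)/2 ~ n^2/2
Complexity: O(n^2)

O(n^2)


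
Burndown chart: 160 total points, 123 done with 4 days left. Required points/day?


Formula: Required rate = Remaining points / Days left
Remaining = 160 - 123 = 37 points
Required rate = 37 / 4 = 9.25 points/day

9.25 points/day


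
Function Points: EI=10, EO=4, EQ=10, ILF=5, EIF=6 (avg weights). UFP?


UFP = EI*4 + EO*5 + EQ*4 + ILF*10 + EIF*7
UFP = 10*4 + 4*5 + 10*4 + 5*10 + 6*7
UFP = 40 + 20 + 40 + 50 + 42
UFP = 192

192


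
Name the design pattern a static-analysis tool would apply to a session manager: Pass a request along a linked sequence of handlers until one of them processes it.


This matches the Chain of Responsibility pattern

Chain of Responsibility


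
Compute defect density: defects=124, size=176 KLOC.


Defect density = defects / KLOC
Defect density = 124 / 176
Defect density = 0.705 defects/KLOC

0.705 defects/KLOC


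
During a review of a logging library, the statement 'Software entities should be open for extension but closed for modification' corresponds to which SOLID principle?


This describes the Open/Closed Principle (OCP)

Open/Closed Principle (OCP)


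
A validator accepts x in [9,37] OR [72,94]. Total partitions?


Valid ranges: [9,37] and [72,94]
Class 1: x < 9 — invalid
Class 2: 9 ≤ x ≤ 37 — valid
Class 3: 37 < x < 72 — invalid (gap between ranges)
Class 4: 72 ≤ x ≤ 94 — valid
Class 5: x > 94 — invalid
Total equivalence classes: 5

5 equivalence classes


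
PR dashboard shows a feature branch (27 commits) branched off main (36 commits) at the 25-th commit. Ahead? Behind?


Common ancestor: commit #25
feature commits after divergence: 27 - 25 = 2
main commits after divergence: 36 - 25 = 11
feature is 2 commits ahead of main
main is 11 commits ahead of feature

feature ahead: 2, main ahead: 11


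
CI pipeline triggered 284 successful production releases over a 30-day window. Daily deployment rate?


Formula: deployments per day = releases / days
= 284 / 30
= 9.467 deploys/day
(equivalently, 66.27 deploys/week)

9.467 deploys/day


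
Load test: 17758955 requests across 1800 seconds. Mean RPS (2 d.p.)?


Formula: throughput = requests / seconds
throughput = 17758955 / 1800
throughput = 9866.09 requests/second

9866.09 requests/second


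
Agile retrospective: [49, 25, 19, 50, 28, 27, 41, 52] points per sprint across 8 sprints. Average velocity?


Formula: Avg velocity = Total points / Number of sprints
Points: [49, 25, 19, 50, 28, 27, 41, 52]
Sum = 49 + 25 + 19 + 50 + 28 + 27 + 41 + 52 = 291
Avg velocity = 291 / 8 = 36.38 points/sprint

36.38 points/sprint


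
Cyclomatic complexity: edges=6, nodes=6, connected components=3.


Formula: V(G) = E - N + 2P
V(G) = 6 - 6 + 2*3
V(G) = 0 + 6
V(G) = 6

6


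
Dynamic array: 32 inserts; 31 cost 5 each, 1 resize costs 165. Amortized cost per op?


Formula: Amortized cost = Total cost / Operations
Total cost = (31 * 5) + (1 * 165)
Total cost = 155 + 165 = 320
Amortized = 320 / 32 = 10.0

10.0


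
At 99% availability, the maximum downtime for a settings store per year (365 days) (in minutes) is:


Formula: allowed downtime = period * (100 - SLA) / 100
Period (year (365 days)) = 525600 minutes
Unavailability fraction = (100 - 99.0) / 100
Allowed downtime = 525600 * (100 - 99.0) / 100
Allowed downtime = 5256.0 minutes

5256.0 minutes


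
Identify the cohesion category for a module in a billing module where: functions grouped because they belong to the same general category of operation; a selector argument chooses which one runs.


Reasoning: Grouped by category of activity, not by data or sequence
Type: Logical cohesion

Logical cohesion


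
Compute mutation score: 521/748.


Mutation score = killed / total * 100
Mutation score = 521 / 748 * 100
Mutation score = 69.65%

69.65%


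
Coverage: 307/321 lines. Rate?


Coverage = covered / total * 100
Coverage = 307 / 321 * 100
Coverage = 95.64%

95.64%


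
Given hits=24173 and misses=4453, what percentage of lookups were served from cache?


Formula: hit rate = hits / (hits + misses) * 100
hit rate = 24173 / (24173 + 4453) * 100
hit rate = 24173 / 28626 * 100
hit rate = 84.44%

84.44%


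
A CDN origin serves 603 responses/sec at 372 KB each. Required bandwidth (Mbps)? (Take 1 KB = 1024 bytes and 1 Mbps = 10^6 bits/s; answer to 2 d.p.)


Formula: Mbps = payload_bytes * RPS * 8 / 1e6
Payload per request = 372 KB = 372 * 1024 = 380928 bytes
Total bytes/sec = 380928 * 603 = 229699584
Total bits/sec = 229699584 * 8 = 1837596672
Mbps = 1837596672 / 1e6 = 1837.6

1837.6 Mbps


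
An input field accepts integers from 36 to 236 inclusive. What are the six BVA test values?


Range: [36, 236]
Boundaries: just below min, min, min+1, max-1, max, just above max
Values: [35, 36, 37, 235, 236, 237]

[35, 36, 37, 235, 236, 237]


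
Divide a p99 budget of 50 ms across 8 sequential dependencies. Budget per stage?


Formula: per_stage = total_budget / stages
per_stage = 50 / 8
per_stage = 6.25 ms

6.25 ms


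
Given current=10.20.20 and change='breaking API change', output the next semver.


Current: 10.20.20
Change category: 'breaking API change' → major bump
SemVer rule: major bump → increment MAJOR, reset MINOR and PATCH to 0
New: 11.0.0

11.0.0


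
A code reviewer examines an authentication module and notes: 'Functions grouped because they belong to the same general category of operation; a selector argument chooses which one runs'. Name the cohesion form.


Reasoning: Grouped by category of activity, not by data or sequence
Type: Logical cohesion

Logical cohesion


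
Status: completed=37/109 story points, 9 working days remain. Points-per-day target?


Formula: Required rate = Remaining points / Days left
Remaining = 109 - 37 = 72 points
Required rate = 72 / 9 = 8.0 points/day

8.0 points/day


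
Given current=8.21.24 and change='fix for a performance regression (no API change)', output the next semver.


Current: 8.21.24
Change category: 'fix for a performance regression (no API change)' → patch bump
SemVer rule: patch bump → increment PATCH (MAJOR and MINOR unchanged)
New: 8.21.25

8.21.25


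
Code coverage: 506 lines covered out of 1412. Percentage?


Coverage = covered / total * 100
Coverage = 506 / 1412 * 100
Coverage = 35.84%

35.84%


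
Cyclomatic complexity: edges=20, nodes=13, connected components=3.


Formula: V(G) = E - N + 2P
V(G) = 20 - 13 + 2*3
V(G) = 7 + 6
V(G) = 13

13


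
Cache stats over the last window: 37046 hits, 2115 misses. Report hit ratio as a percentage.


Formula: hit rate = hits / (hits + misses) * 100
hit rate = 37046 / (37046 + 2115) * 100
hit rate = 37046 / 39161 * 100
hit rate = 94.6%

94.6%


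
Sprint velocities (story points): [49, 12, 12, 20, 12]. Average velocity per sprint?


Formula: Avg velocity = Total points / Number of sprints
Points: [49, 12, 12, 20, 12]
Sum = 49 + 12 + 12 + 20 + 12 = 105
Avg velocity = 105 / 5 = 21.0 points/sprint

21.0 points/sprint


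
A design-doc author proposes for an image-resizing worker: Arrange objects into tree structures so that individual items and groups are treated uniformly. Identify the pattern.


This matches the Composite pattern

Composite


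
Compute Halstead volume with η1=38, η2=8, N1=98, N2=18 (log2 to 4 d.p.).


Formula: V = N * log2(η), where N = N1 + N2 and η = η1 + η2
η = 38 + 8 = 46
N = 98 + 18 = 116
log2(46) ≈ 5.5236
V = 116 * 5.5236 = 640.74

640.74


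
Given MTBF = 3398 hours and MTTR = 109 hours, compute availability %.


Availability = MTBF / (MTBF + MTTR)
Availability = 3398 / (3398 + 109)
Availability = 3398 / 3507
Availability = 96.8919%

96.8919%


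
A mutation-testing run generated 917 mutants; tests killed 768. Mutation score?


Mutation score = killed / total * 100
Mutation score = 768 / 917 * 100
Mutation score = 83.75%

83.75%


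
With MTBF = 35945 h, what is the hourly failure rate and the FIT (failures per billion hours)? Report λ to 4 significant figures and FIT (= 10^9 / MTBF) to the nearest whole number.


Formula: λ = 1 / MTBF; FIT = λ × 1e9 = 1e9 / MTBF
λ = 1 / 35945 ≈ 2.782e-05 failures/hour
FIT = 1e9 / 35945 ≈ 27820 failures per 1e9 hours (nearest whole number)

λ = 2.782e-05 /h, FIT = 27820


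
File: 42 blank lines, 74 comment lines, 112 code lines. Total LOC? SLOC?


Total LOC = blank + comment + code
Total LOC = 42 + 74 + 112 = 228
SLOC (source only) = code = 112

Total LOC: 228, SLOC: 112


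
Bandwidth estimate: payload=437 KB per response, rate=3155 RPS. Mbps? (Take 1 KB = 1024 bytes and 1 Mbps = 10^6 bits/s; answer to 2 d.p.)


Formula: Mbps = payload_bytes * RPS * 8 / 1e6
Payload per request = 437 KB = 437 * 1024 = 447488 bytes
Total bytes/sec = 447488 * 3155 = 1411824640
Total bits/sec = 1411824640 * 8 = 11294597120
Mbps = 11294597120 / 1e6 = 11294.6

11294.6 Mbps


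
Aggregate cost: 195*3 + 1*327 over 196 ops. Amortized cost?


Formula: Amortized cost = Total cost / Operations
Total cost = (195 * 3) + (1 * 327)
Total cost = 585 + 327 = 912
Amortized = 912 / 196 = 4.6531

4.6531


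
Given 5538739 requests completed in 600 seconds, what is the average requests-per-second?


Formula: throughput = requests / seconds
throughput = 5538739 / 600
throughput = 9231.23 requests/second

9231.23 requests/second


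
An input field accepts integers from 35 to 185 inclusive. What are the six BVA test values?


Range: [35, 185]
Boundaries: just below min, min, min+1, max-1, max, just above max
Values: [34, 35, 36, 184, 185, 186]

[34, 35, 36, 184, 185, 186]


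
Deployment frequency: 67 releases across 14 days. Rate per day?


Formula: deployments per day = releases / days
= 67 / 14
= 4.786 deploys/day
(equivalently, 33.5 deploys/week)

4.786 deploys/day


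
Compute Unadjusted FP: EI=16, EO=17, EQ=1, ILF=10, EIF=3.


UFP = EI*4 + EO*5 + EQ*4 + ILF*10 + EIF*7
UFP = 16*4 + 17*5 + 1*4 + 10*10 + 3*7
UFP = 64 + 85 + 4 + 100 + 21
UFP = 274

274


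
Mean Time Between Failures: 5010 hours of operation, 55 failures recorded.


Formula: MTBF = Total operating time / Number of failures
MTBF = 5010 / 55
MTBF = 91.09 hours

91.09 hours


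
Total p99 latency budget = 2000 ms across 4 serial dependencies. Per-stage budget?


Formula: per_stage = total_budget / stages
per_stage = 2000 / 4
per_stage = 500.0 ms

500.0 ms


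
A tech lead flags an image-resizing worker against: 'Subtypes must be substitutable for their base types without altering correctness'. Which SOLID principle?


This describes the Liskov Substitution Principle (LSP)

Liskov Substitution Principle (LSP)


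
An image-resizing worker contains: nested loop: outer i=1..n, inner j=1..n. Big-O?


Reasoning: n iterations times n iterations
Complexity: O(n^2)

O(n^2)


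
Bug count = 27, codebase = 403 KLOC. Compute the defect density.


Defect density = defects / KLOC
Defect density = 27 / 403
Defect density = 0.067 defects/KLOC

0.067 defects/KLOC


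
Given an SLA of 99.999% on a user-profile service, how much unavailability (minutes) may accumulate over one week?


Formula: allowed downtime = period * (100 - SLA) / 100
Period (week) = 10080 minutes
Unavailability fraction = (100 - 99.999) / 100
Allowed downtime = 10080 * (100 - 99.999) / 100
Allowed downtime = 0.1008 minutes

0.1008 minutes
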